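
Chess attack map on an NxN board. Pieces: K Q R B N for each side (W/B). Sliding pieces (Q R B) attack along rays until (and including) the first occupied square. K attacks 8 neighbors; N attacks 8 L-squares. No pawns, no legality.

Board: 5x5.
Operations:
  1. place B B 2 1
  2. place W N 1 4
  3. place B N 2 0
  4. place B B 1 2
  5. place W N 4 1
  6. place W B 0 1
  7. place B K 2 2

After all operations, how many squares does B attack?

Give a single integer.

Op 1: place BB@(2,1)
Op 2: place WN@(1,4)
Op 3: place BN@(2,0)
Op 4: place BB@(1,2)
Op 5: place WN@(4,1)
Op 6: place WB@(0,1)
Op 7: place BK@(2,2)
Per-piece attacks for B:
  BB@(1,2): attacks (2,3) (3,4) (2,1) (0,3) (0,1) [ray(1,-1) blocked at (2,1); ray(-1,-1) blocked at (0,1)]
  BN@(2,0): attacks (3,2) (4,1) (1,2) (0,1)
  BB@(2,1): attacks (3,2) (4,3) (3,0) (1,2) (1,0) [ray(-1,1) blocked at (1,2)]
  BK@(2,2): attacks (2,3) (2,1) (3,2) (1,2) (3,3) (3,1) (1,3) (1,1)
Union (15 distinct): (0,1) (0,3) (1,0) (1,1) (1,2) (1,3) (2,1) (2,3) (3,0) (3,1) (3,2) (3,3) (3,4) (4,1) (4,3)

Answer: 15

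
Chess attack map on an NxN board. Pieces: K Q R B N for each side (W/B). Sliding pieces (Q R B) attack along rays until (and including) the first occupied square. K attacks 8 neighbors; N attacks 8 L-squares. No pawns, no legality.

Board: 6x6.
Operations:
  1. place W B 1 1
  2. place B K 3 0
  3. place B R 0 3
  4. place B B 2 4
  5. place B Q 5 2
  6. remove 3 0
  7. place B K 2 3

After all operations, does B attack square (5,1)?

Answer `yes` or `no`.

Op 1: place WB@(1,1)
Op 2: place BK@(3,0)
Op 3: place BR@(0,3)
Op 4: place BB@(2,4)
Op 5: place BQ@(5,2)
Op 6: remove (3,0)
Op 7: place BK@(2,3)
Per-piece attacks for B:
  BR@(0,3): attacks (0,4) (0,5) (0,2) (0,1) (0,0) (1,3) (2,3) [ray(1,0) blocked at (2,3)]
  BK@(2,3): attacks (2,4) (2,2) (3,3) (1,3) (3,4) (3,2) (1,4) (1,2)
  BB@(2,4): attacks (3,5) (3,3) (4,2) (5,1) (1,5) (1,3) (0,2)
  BQ@(5,2): attacks (5,3) (5,4) (5,5) (5,1) (5,0) (4,2) (3,2) (2,2) (1,2) (0,2) (4,3) (3,4) (2,5) (4,1) (3,0)
B attacks (5,1): yes

Answer: yes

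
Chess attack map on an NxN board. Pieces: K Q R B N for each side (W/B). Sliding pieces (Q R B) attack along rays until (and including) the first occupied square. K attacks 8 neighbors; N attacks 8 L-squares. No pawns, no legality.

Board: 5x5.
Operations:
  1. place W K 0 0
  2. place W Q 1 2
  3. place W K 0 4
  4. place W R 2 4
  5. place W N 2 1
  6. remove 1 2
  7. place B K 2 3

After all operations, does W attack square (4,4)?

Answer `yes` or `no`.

Answer: yes

Derivation:
Op 1: place WK@(0,0)
Op 2: place WQ@(1,2)
Op 3: place WK@(0,4)
Op 4: place WR@(2,4)
Op 5: place WN@(2,1)
Op 6: remove (1,2)
Op 7: place BK@(2,3)
Per-piece attacks for W:
  WK@(0,0): attacks (0,1) (1,0) (1,1)
  WK@(0,4): attacks (0,3) (1,4) (1,3)
  WN@(2,1): attacks (3,3) (4,2) (1,3) (0,2) (4,0) (0,0)
  WR@(2,4): attacks (2,3) (3,4) (4,4) (1,4) (0,4) [ray(0,-1) blocked at (2,3); ray(-1,0) blocked at (0,4)]
W attacks (4,4): yes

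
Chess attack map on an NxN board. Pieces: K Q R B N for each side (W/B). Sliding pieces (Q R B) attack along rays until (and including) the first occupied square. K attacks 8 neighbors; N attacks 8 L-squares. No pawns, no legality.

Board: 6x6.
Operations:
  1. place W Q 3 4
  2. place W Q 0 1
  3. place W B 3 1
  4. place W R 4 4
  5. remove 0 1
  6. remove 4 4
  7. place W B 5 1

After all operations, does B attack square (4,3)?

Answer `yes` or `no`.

Op 1: place WQ@(3,4)
Op 2: place WQ@(0,1)
Op 3: place WB@(3,1)
Op 4: place WR@(4,4)
Op 5: remove (0,1)
Op 6: remove (4,4)
Op 7: place WB@(5,1)
Per-piece attacks for B:
B attacks (4,3): no

Answer: no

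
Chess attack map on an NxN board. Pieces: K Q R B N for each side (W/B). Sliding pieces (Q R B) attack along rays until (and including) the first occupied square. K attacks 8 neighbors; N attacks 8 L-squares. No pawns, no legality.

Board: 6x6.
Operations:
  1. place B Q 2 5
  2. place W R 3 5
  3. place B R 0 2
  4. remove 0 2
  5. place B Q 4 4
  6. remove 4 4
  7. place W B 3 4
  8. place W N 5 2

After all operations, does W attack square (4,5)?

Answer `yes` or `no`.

Op 1: place BQ@(2,5)
Op 2: place WR@(3,5)
Op 3: place BR@(0,2)
Op 4: remove (0,2)
Op 5: place BQ@(4,4)
Op 6: remove (4,4)
Op 7: place WB@(3,4)
Op 8: place WN@(5,2)
Per-piece attacks for W:
  WB@(3,4): attacks (4,5) (4,3) (5,2) (2,5) (2,3) (1,2) (0,1) [ray(1,-1) blocked at (5,2); ray(-1,1) blocked at (2,5)]
  WR@(3,5): attacks (3,4) (4,5) (5,5) (2,5) [ray(0,-1) blocked at (3,4); ray(-1,0) blocked at (2,5)]
  WN@(5,2): attacks (4,4) (3,3) (4,0) (3,1)
W attacks (4,5): yes

Answer: yes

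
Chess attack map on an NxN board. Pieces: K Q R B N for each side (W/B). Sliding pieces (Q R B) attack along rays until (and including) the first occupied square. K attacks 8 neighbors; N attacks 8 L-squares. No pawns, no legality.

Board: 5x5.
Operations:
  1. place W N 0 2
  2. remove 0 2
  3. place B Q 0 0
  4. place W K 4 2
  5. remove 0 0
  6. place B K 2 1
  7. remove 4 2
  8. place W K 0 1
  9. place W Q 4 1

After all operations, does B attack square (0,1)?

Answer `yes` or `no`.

Op 1: place WN@(0,2)
Op 2: remove (0,2)
Op 3: place BQ@(0,0)
Op 4: place WK@(4,2)
Op 5: remove (0,0)
Op 6: place BK@(2,1)
Op 7: remove (4,2)
Op 8: place WK@(0,1)
Op 9: place WQ@(4,1)
Per-piece attacks for B:
  BK@(2,1): attacks (2,2) (2,0) (3,1) (1,1) (3,2) (3,0) (1,2) (1,0)
B attacks (0,1): no

Answer: no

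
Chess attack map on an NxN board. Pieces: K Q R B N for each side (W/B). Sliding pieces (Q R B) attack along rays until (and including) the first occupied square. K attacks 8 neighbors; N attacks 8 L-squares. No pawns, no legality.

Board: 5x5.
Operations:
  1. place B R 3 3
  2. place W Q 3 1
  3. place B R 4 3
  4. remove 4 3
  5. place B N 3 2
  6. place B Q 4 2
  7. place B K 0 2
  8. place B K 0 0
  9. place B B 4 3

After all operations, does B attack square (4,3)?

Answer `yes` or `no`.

Answer: yes

Derivation:
Op 1: place BR@(3,3)
Op 2: place WQ@(3,1)
Op 3: place BR@(4,3)
Op 4: remove (4,3)
Op 5: place BN@(3,2)
Op 6: place BQ@(4,2)
Op 7: place BK@(0,2)
Op 8: place BK@(0,0)
Op 9: place BB@(4,3)
Per-piece attacks for B:
  BK@(0,0): attacks (0,1) (1,0) (1,1)
  BK@(0,2): attacks (0,3) (0,1) (1,2) (1,3) (1,1)
  BN@(3,2): attacks (4,4) (2,4) (1,3) (4,0) (2,0) (1,1)
  BR@(3,3): attacks (3,4) (3,2) (4,3) (2,3) (1,3) (0,3) [ray(0,-1) blocked at (3,2); ray(1,0) blocked at (4,3)]
  BQ@(4,2): attacks (4,3) (4,1) (4,0) (3,2) (3,3) (3,1) [ray(0,1) blocked at (4,3); ray(-1,0) blocked at (3,2); ray(-1,1) blocked at (3,3); ray(-1,-1) blocked at (3,1)]
  BB@(4,3): attacks (3,4) (3,2) [ray(-1,-1) blocked at (3,2)]
B attacks (4,3): yes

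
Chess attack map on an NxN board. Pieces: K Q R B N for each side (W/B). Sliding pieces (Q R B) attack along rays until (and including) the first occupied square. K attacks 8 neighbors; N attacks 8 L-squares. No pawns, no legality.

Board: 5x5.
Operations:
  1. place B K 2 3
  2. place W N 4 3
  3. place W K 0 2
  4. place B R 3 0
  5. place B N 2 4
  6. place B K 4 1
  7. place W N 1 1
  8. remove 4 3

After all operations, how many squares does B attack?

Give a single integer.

Op 1: place BK@(2,3)
Op 2: place WN@(4,3)
Op 3: place WK@(0,2)
Op 4: place BR@(3,0)
Op 5: place BN@(2,4)
Op 6: place BK@(4,1)
Op 7: place WN@(1,1)
Op 8: remove (4,3)
Per-piece attacks for B:
  BK@(2,3): attacks (2,4) (2,2) (3,3) (1,3) (3,4) (3,2) (1,4) (1,2)
  BN@(2,4): attacks (3,2) (4,3) (1,2) (0,3)
  BR@(3,0): attacks (3,1) (3,2) (3,3) (3,4) (4,0) (2,0) (1,0) (0,0)
  BK@(4,1): attacks (4,2) (4,0) (3,1) (3,2) (3,0)
Union (17 distinct): (0,0) (0,3) (1,0) (1,2) (1,3) (1,4) (2,0) (2,2) (2,4) (3,0) (3,1) (3,2) (3,3) (3,4) (4,0) (4,2) (4,3)

Answer: 17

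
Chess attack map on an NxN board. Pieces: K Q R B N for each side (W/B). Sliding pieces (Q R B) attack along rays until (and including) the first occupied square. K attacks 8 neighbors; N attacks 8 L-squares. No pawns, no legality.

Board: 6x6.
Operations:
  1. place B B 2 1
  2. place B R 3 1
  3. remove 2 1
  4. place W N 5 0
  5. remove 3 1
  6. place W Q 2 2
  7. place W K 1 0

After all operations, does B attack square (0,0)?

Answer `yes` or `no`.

Op 1: place BB@(2,1)
Op 2: place BR@(3,1)
Op 3: remove (2,1)
Op 4: place WN@(5,0)
Op 5: remove (3,1)
Op 6: place WQ@(2,2)
Op 7: place WK@(1,0)
Per-piece attacks for B:
B attacks (0,0): no

Answer: no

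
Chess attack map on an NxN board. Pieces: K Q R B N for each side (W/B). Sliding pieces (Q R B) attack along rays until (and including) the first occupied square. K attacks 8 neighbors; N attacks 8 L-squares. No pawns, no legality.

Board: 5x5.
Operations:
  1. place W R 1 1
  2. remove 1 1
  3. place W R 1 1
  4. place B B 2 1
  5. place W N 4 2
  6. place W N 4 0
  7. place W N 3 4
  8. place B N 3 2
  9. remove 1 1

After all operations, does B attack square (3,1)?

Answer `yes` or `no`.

Op 1: place WR@(1,1)
Op 2: remove (1,1)
Op 3: place WR@(1,1)
Op 4: place BB@(2,1)
Op 5: place WN@(4,2)
Op 6: place WN@(4,0)
Op 7: place WN@(3,4)
Op 8: place BN@(3,2)
Op 9: remove (1,1)
Per-piece attacks for B:
  BB@(2,1): attacks (3,2) (3,0) (1,2) (0,3) (1,0) [ray(1,1) blocked at (3,2)]
  BN@(3,2): attacks (4,4) (2,4) (1,3) (4,0) (2,0) (1,1)
B attacks (3,1): no

Answer: no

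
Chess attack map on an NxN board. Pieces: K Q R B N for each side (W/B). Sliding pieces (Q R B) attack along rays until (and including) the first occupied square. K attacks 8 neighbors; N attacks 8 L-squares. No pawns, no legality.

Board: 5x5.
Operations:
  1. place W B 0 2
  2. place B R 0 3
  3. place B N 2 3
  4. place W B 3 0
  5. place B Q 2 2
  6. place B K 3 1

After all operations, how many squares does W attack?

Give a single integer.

Op 1: place WB@(0,2)
Op 2: place BR@(0,3)
Op 3: place BN@(2,3)
Op 4: place WB@(3,0)
Op 5: place BQ@(2,2)
Op 6: place BK@(3,1)
Per-piece attacks for W:
  WB@(0,2): attacks (1,3) (2,4) (1,1) (2,0)
  WB@(3,0): attacks (4,1) (2,1) (1,2) (0,3) [ray(-1,1) blocked at (0,3)]
Union (8 distinct): (0,3) (1,1) (1,2) (1,3) (2,0) (2,1) (2,4) (4,1)

Answer: 8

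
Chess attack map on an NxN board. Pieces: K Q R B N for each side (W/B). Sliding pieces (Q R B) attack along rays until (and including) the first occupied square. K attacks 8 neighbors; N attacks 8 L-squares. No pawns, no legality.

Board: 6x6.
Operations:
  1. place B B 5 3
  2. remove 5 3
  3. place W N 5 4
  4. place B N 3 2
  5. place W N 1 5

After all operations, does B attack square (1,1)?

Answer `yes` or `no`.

Op 1: place BB@(5,3)
Op 2: remove (5,3)
Op 3: place WN@(5,4)
Op 4: place BN@(3,2)
Op 5: place WN@(1,5)
Per-piece attacks for B:
  BN@(3,2): attacks (4,4) (5,3) (2,4) (1,3) (4,0) (5,1) (2,0) (1,1)
B attacks (1,1): yes

Answer: yes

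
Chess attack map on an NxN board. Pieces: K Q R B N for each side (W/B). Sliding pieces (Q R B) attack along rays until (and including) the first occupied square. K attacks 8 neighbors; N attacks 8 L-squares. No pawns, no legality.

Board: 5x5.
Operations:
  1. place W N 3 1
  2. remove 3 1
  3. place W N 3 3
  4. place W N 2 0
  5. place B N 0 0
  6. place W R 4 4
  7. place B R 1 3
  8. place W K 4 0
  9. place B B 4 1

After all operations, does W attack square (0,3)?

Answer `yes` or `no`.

Op 1: place WN@(3,1)
Op 2: remove (3,1)
Op 3: place WN@(3,3)
Op 4: place WN@(2,0)
Op 5: place BN@(0,0)
Op 6: place WR@(4,4)
Op 7: place BR@(1,3)
Op 8: place WK@(4,0)
Op 9: place BB@(4,1)
Per-piece attacks for W:
  WN@(2,0): attacks (3,2) (4,1) (1,2) (0,1)
  WN@(3,3): attacks (1,4) (4,1) (2,1) (1,2)
  WK@(4,0): attacks (4,1) (3,0) (3,1)
  WR@(4,4): attacks (4,3) (4,2) (4,1) (3,4) (2,4) (1,4) (0,4) [ray(0,-1) blocked at (4,1)]
W attacks (0,3): no

Answer: no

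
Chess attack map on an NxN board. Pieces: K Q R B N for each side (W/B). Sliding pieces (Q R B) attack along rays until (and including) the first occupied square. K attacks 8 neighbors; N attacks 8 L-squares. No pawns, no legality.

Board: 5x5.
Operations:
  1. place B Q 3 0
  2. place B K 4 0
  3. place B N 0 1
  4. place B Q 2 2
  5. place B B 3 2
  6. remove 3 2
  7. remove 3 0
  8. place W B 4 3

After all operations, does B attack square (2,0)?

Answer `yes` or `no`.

Answer: yes

Derivation:
Op 1: place BQ@(3,0)
Op 2: place BK@(4,0)
Op 3: place BN@(0,1)
Op 4: place BQ@(2,2)
Op 5: place BB@(3,2)
Op 6: remove (3,2)
Op 7: remove (3,0)
Op 8: place WB@(4,3)
Per-piece attacks for B:
  BN@(0,1): attacks (1,3) (2,2) (2,0)
  BQ@(2,2): attacks (2,3) (2,4) (2,1) (2,0) (3,2) (4,2) (1,2) (0,2) (3,3) (4,4) (3,1) (4,0) (1,3) (0,4) (1,1) (0,0) [ray(1,-1) blocked at (4,0)]
  BK@(4,0): attacks (4,1) (3,0) (3,1)
B attacks (2,0): yes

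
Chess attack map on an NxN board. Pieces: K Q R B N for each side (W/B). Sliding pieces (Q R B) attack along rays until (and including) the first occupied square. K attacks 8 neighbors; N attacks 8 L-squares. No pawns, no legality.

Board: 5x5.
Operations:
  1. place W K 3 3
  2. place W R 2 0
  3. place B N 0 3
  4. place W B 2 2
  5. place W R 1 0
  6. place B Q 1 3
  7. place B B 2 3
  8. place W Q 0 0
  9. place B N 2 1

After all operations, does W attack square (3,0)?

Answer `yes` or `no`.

Answer: yes

Derivation:
Op 1: place WK@(3,3)
Op 2: place WR@(2,0)
Op 3: place BN@(0,3)
Op 4: place WB@(2,2)
Op 5: place WR@(1,0)
Op 6: place BQ@(1,3)
Op 7: place BB@(2,3)
Op 8: place WQ@(0,0)
Op 9: place BN@(2,1)
Per-piece attacks for W:
  WQ@(0,0): attacks (0,1) (0,2) (0,3) (1,0) (1,1) (2,2) [ray(0,1) blocked at (0,3); ray(1,0) blocked at (1,0); ray(1,1) blocked at (2,2)]
  WR@(1,0): attacks (1,1) (1,2) (1,3) (2,0) (0,0) [ray(0,1) blocked at (1,3); ray(1,0) blocked at (2,0); ray(-1,0) blocked at (0,0)]
  WR@(2,0): attacks (2,1) (3,0) (4,0) (1,0) [ray(0,1) blocked at (2,1); ray(-1,0) blocked at (1,0)]
  WB@(2,2): attacks (3,3) (3,1) (4,0) (1,3) (1,1) (0,0) [ray(1,1) blocked at (3,3); ray(-1,1) blocked at (1,3); ray(-1,-1) blocked at (0,0)]
  WK@(3,3): attacks (3,4) (3,2) (4,3) (2,3) (4,4) (4,2) (2,4) (2,2)
W attacks (3,0): yes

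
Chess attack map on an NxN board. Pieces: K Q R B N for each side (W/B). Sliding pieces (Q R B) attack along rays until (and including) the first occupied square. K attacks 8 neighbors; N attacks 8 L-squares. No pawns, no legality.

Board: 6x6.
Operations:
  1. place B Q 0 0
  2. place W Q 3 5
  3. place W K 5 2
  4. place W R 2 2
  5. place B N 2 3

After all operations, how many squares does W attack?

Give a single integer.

Op 1: place BQ@(0,0)
Op 2: place WQ@(3,5)
Op 3: place WK@(5,2)
Op 4: place WR@(2,2)
Op 5: place BN@(2,3)
Per-piece attacks for W:
  WR@(2,2): attacks (2,3) (2,1) (2,0) (3,2) (4,2) (5,2) (1,2) (0,2) [ray(0,1) blocked at (2,3); ray(1,0) blocked at (5,2)]
  WQ@(3,5): attacks (3,4) (3,3) (3,2) (3,1) (3,0) (4,5) (5,5) (2,5) (1,5) (0,5) (4,4) (5,3) (2,4) (1,3) (0,2)
  WK@(5,2): attacks (5,3) (5,1) (4,2) (4,3) (4,1)
Union (24 distinct): (0,2) (0,5) (1,2) (1,3) (1,5) (2,0) (2,1) (2,3) (2,4) (2,5) (3,0) (3,1) (3,2) (3,3) (3,4) (4,1) (4,2) (4,3) (4,4) (4,5) (5,1) (5,2) (5,3) (5,5)

Answer: 24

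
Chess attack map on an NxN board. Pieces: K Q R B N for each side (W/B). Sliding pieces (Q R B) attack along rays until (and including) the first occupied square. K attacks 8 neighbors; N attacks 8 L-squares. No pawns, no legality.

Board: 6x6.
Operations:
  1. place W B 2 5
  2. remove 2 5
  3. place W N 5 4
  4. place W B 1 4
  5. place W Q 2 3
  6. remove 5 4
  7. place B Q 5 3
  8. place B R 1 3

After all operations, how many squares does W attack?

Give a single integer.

Answer: 20

Derivation:
Op 1: place WB@(2,5)
Op 2: remove (2,5)
Op 3: place WN@(5,4)
Op 4: place WB@(1,4)
Op 5: place WQ@(2,3)
Op 6: remove (5,4)
Op 7: place BQ@(5,3)
Op 8: place BR@(1,3)
Per-piece attacks for W:
  WB@(1,4): attacks (2,5) (2,3) (0,5) (0,3) [ray(1,-1) blocked at (2,3)]
  WQ@(2,3): attacks (2,4) (2,5) (2,2) (2,1) (2,0) (3,3) (4,3) (5,3) (1,3) (3,4) (4,5) (3,2) (4,1) (5,0) (1,4) (1,2) (0,1) [ray(1,0) blocked at (5,3); ray(-1,0) blocked at (1,3); ray(-1,1) blocked at (1,4)]
Union (20 distinct): (0,1) (0,3) (0,5) (1,2) (1,3) (1,4) (2,0) (2,1) (2,2) (2,3) (2,4) (2,5) (3,2) (3,3) (3,4) (4,1) (4,3) (4,5) (5,0) (5,3)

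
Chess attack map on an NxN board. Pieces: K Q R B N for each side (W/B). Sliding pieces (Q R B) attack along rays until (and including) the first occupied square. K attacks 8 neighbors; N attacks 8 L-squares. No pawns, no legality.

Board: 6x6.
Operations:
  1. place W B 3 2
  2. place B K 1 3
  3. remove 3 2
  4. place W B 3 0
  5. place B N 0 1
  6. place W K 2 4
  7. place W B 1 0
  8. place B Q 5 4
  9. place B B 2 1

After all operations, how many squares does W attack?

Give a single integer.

Answer: 12

Derivation:
Op 1: place WB@(3,2)
Op 2: place BK@(1,3)
Op 3: remove (3,2)
Op 4: place WB@(3,0)
Op 5: place BN@(0,1)
Op 6: place WK@(2,4)
Op 7: place WB@(1,0)
Op 8: place BQ@(5,4)
Op 9: place BB@(2,1)
Per-piece attacks for W:
  WB@(1,0): attacks (2,1) (0,1) [ray(1,1) blocked at (2,1); ray(-1,1) blocked at (0,1)]
  WK@(2,4): attacks (2,5) (2,3) (3,4) (1,4) (3,5) (3,3) (1,5) (1,3)
  WB@(3,0): attacks (4,1) (5,2) (2,1) [ray(-1,1) blocked at (2,1)]
Union (12 distinct): (0,1) (1,3) (1,4) (1,5) (2,1) (2,3) (2,5) (3,3) (3,4) (3,5) (4,1) (5,2)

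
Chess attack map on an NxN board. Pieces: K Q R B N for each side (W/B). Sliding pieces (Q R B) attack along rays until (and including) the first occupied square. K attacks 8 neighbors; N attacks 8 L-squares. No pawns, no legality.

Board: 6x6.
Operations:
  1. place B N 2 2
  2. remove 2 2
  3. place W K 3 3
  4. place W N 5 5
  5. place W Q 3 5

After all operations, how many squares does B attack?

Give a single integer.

Op 1: place BN@(2,2)
Op 2: remove (2,2)
Op 3: place WK@(3,3)
Op 4: place WN@(5,5)
Op 5: place WQ@(3,5)
Per-piece attacks for B:
Union (0 distinct): (none)

Answer: 0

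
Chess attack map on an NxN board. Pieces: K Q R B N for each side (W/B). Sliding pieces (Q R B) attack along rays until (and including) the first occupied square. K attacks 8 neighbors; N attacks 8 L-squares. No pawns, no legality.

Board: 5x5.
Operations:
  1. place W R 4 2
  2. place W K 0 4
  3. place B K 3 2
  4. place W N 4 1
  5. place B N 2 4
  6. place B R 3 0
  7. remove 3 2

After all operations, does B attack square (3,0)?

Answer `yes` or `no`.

Answer: no

Derivation:
Op 1: place WR@(4,2)
Op 2: place WK@(0,4)
Op 3: place BK@(3,2)
Op 4: place WN@(4,1)
Op 5: place BN@(2,4)
Op 6: place BR@(3,0)
Op 7: remove (3,2)
Per-piece attacks for B:
  BN@(2,4): attacks (3,2) (4,3) (1,2) (0,3)
  BR@(3,0): attacks (3,1) (3,2) (3,3) (3,4) (4,0) (2,0) (1,0) (0,0)
B attacks (3,0): no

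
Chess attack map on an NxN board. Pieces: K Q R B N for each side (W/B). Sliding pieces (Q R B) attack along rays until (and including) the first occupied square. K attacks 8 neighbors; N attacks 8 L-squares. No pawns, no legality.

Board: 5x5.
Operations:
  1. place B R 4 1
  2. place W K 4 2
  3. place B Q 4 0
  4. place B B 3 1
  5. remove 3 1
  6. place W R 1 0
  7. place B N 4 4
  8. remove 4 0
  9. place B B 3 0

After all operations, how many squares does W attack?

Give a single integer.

Op 1: place BR@(4,1)
Op 2: place WK@(4,2)
Op 3: place BQ@(4,0)
Op 4: place BB@(3,1)
Op 5: remove (3,1)
Op 6: place WR@(1,0)
Op 7: place BN@(4,4)
Op 8: remove (4,0)
Op 9: place BB@(3,0)
Per-piece attacks for W:
  WR@(1,0): attacks (1,1) (1,2) (1,3) (1,4) (2,0) (3,0) (0,0) [ray(1,0) blocked at (3,0)]
  WK@(4,2): attacks (4,3) (4,1) (3,2) (3,3) (3,1)
Union (12 distinct): (0,0) (1,1) (1,2) (1,3) (1,4) (2,0) (3,0) (3,1) (3,2) (3,3) (4,1) (4,3)

Answer: 12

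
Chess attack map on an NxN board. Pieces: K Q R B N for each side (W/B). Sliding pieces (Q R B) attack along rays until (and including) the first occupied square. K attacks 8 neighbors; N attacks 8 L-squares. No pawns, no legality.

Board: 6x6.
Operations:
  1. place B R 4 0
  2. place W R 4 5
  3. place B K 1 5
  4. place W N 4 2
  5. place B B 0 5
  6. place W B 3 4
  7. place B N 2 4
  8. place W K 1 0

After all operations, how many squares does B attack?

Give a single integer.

Op 1: place BR@(4,0)
Op 2: place WR@(4,5)
Op 3: place BK@(1,5)
Op 4: place WN@(4,2)
Op 5: place BB@(0,5)
Op 6: place WB@(3,4)
Op 7: place BN@(2,4)
Op 8: place WK@(1,0)
Per-piece attacks for B:
  BB@(0,5): attacks (1,4) (2,3) (3,2) (4,1) (5,0)
  BK@(1,5): attacks (1,4) (2,5) (0,5) (2,4) (0,4)
  BN@(2,4): attacks (4,5) (0,5) (3,2) (4,3) (1,2) (0,3)
  BR@(4,0): attacks (4,1) (4,2) (5,0) (3,0) (2,0) (1,0) [ray(0,1) blocked at (4,2); ray(-1,0) blocked at (1,0)]
Union (17 distinct): (0,3) (0,4) (0,5) (1,0) (1,2) (1,4) (2,0) (2,3) (2,4) (2,5) (3,0) (3,2) (4,1) (4,2) (4,3) (4,5) (5,0)

Answer: 17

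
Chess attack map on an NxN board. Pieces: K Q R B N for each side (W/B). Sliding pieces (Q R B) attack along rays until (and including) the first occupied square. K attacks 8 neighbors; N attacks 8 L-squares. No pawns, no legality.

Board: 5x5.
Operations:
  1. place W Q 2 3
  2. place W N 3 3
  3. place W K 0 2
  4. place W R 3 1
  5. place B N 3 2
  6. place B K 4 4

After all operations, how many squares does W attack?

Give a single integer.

Answer: 15

Derivation:
Op 1: place WQ@(2,3)
Op 2: place WN@(3,3)
Op 3: place WK@(0,2)
Op 4: place WR@(3,1)
Op 5: place BN@(3,2)
Op 6: place BK@(4,4)
Per-piece attacks for W:
  WK@(0,2): attacks (0,3) (0,1) (1,2) (1,3) (1,1)
  WQ@(2,3): attacks (2,4) (2,2) (2,1) (2,0) (3,3) (1,3) (0,3) (3,4) (3,2) (1,4) (1,2) (0,1) [ray(1,0) blocked at (3,3); ray(1,-1) blocked at (3,2)]
  WR@(3,1): attacks (3,2) (3,0) (4,1) (2,1) (1,1) (0,1) [ray(0,1) blocked at (3,2)]
  WN@(3,3): attacks (1,4) (4,1) (2,1) (1,2)
Union (15 distinct): (0,1) (0,3) (1,1) (1,2) (1,3) (1,4) (2,0) (2,1) (2,2) (2,4) (3,0) (3,2) (3,3) (3,4) (4,1)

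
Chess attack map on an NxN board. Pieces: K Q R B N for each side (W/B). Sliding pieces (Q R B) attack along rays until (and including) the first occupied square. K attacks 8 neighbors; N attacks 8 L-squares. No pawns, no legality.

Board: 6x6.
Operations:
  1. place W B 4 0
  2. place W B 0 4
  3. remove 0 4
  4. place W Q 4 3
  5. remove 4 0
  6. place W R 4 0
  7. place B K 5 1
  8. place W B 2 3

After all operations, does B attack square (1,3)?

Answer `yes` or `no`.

Answer: no

Derivation:
Op 1: place WB@(4,0)
Op 2: place WB@(0,4)
Op 3: remove (0,4)
Op 4: place WQ@(4,3)
Op 5: remove (4,0)
Op 6: place WR@(4,0)
Op 7: place BK@(5,1)
Op 8: place WB@(2,3)
Per-piece attacks for B:
  BK@(5,1): attacks (5,2) (5,0) (4,1) (4,2) (4,0)
B attacks (1,3): no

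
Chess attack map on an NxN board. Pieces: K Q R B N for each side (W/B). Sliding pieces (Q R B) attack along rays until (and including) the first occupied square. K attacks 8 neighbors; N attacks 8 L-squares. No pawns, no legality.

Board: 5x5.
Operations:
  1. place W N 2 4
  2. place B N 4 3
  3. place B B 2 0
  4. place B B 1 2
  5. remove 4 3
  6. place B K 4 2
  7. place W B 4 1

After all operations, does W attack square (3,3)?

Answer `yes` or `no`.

Answer: no

Derivation:
Op 1: place WN@(2,4)
Op 2: place BN@(4,3)
Op 3: place BB@(2,0)
Op 4: place BB@(1,2)
Op 5: remove (4,3)
Op 6: place BK@(4,2)
Op 7: place WB@(4,1)
Per-piece attacks for W:
  WN@(2,4): attacks (3,2) (4,3) (1,2) (0,3)
  WB@(4,1): attacks (3,2) (2,3) (1,4) (3,0)
W attacks (3,3): no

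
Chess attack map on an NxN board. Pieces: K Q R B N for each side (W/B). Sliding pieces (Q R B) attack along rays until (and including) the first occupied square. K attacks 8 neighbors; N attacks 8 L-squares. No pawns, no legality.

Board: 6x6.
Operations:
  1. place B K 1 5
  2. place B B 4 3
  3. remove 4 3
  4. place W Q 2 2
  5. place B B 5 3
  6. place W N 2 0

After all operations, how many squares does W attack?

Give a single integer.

Op 1: place BK@(1,5)
Op 2: place BB@(4,3)
Op 3: remove (4,3)
Op 4: place WQ@(2,2)
Op 5: place BB@(5,3)
Op 6: place WN@(2,0)
Per-piece attacks for W:
  WN@(2,0): attacks (3,2) (4,1) (1,2) (0,1)
  WQ@(2,2): attacks (2,3) (2,4) (2,5) (2,1) (2,0) (3,2) (4,2) (5,2) (1,2) (0,2) (3,3) (4,4) (5,5) (3,1) (4,0) (1,3) (0,4) (1,1) (0,0) [ray(0,-1) blocked at (2,0)]
Union (21 distinct): (0,0) (0,1) (0,2) (0,4) (1,1) (1,2) (1,3) (2,0) (2,1) (2,3) (2,4) (2,5) (3,1) (3,2) (3,3) (4,0) (4,1) (4,2) (4,4) (5,2) (5,5)

Answer: 21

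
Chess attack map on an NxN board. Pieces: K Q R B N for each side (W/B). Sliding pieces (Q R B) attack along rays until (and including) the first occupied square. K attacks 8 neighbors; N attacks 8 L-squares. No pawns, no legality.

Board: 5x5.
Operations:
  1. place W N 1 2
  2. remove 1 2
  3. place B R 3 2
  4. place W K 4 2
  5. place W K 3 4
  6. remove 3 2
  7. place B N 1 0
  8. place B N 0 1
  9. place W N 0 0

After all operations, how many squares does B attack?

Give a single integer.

Op 1: place WN@(1,2)
Op 2: remove (1,2)
Op 3: place BR@(3,2)
Op 4: place WK@(4,2)
Op 5: place WK@(3,4)
Op 6: remove (3,2)
Op 7: place BN@(1,0)
Op 8: place BN@(0,1)
Op 9: place WN@(0,0)
Per-piece attacks for B:
  BN@(0,1): attacks (1,3) (2,2) (2,0)
  BN@(1,0): attacks (2,2) (3,1) (0,2)
Union (5 distinct): (0,2) (1,3) (2,0) (2,2) (3,1)

Answer: 5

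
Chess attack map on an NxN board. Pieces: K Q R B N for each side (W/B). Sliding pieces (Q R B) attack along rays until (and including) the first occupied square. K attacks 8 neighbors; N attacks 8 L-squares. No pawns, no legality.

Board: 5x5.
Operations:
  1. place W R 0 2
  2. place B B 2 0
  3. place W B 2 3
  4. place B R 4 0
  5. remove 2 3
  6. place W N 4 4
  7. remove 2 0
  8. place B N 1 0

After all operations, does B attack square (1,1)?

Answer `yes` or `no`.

Op 1: place WR@(0,2)
Op 2: place BB@(2,0)
Op 3: place WB@(2,3)
Op 4: place BR@(4,0)
Op 5: remove (2,3)
Op 6: place WN@(4,4)
Op 7: remove (2,0)
Op 8: place BN@(1,0)
Per-piece attacks for B:
  BN@(1,0): attacks (2,2) (3,1) (0,2)
  BR@(4,0): attacks (4,1) (4,2) (4,3) (4,4) (3,0) (2,0) (1,0) [ray(0,1) blocked at (4,4); ray(-1,0) blocked at (1,0)]
B attacks (1,1): no

Answer: no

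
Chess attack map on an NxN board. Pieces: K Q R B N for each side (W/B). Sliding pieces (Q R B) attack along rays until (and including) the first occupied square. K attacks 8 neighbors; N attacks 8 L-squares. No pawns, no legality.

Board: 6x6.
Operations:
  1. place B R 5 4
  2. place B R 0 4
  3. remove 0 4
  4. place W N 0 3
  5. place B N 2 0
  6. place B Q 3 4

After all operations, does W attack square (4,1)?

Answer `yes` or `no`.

Op 1: place BR@(5,4)
Op 2: place BR@(0,4)
Op 3: remove (0,4)
Op 4: place WN@(0,3)
Op 5: place BN@(2,0)
Op 6: place BQ@(3,4)
Per-piece attacks for W:
  WN@(0,3): attacks (1,5) (2,4) (1,1) (2,2)
W attacks (4,1): no

Answer: no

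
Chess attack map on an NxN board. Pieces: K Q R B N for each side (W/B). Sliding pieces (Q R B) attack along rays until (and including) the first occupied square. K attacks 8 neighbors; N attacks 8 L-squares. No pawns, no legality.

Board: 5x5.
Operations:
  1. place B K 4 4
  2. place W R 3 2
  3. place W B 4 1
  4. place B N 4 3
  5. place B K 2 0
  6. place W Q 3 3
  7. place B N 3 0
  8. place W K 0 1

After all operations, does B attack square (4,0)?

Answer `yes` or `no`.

Op 1: place BK@(4,4)
Op 2: place WR@(3,2)
Op 3: place WB@(4,1)
Op 4: place BN@(4,3)
Op 5: place BK@(2,0)
Op 6: place WQ@(3,3)
Op 7: place BN@(3,0)
Op 8: place WK@(0,1)
Per-piece attacks for B:
  BK@(2,0): attacks (2,1) (3,0) (1,0) (3,1) (1,1)
  BN@(3,0): attacks (4,2) (2,2) (1,1)
  BN@(4,3): attacks (2,4) (3,1) (2,2)
  BK@(4,4): attacks (4,3) (3,4) (3,3)
B attacks (4,0): no

Answer: no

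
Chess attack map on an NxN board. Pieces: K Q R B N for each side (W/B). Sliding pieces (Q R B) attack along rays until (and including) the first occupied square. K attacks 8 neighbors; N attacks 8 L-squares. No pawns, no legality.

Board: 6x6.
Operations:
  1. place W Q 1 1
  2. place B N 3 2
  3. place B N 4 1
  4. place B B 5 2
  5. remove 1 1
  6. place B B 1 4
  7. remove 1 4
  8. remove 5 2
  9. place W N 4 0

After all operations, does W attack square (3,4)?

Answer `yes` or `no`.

Op 1: place WQ@(1,1)
Op 2: place BN@(3,2)
Op 3: place BN@(4,1)
Op 4: place BB@(5,2)
Op 5: remove (1,1)
Op 6: place BB@(1,4)
Op 7: remove (1,4)
Op 8: remove (5,2)
Op 9: place WN@(4,0)
Per-piece attacks for W:
  WN@(4,0): attacks (5,2) (3,2) (2,1)
W attacks (3,4): no

Answer: no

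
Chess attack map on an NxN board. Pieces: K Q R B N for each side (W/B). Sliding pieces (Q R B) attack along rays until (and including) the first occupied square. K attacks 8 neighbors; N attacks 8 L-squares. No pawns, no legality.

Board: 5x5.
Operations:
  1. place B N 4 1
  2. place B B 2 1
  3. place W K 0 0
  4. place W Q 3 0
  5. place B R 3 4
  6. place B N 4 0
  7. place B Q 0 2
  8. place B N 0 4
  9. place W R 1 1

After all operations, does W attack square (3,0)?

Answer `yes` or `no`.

Op 1: place BN@(4,1)
Op 2: place BB@(2,1)
Op 3: place WK@(0,0)
Op 4: place WQ@(3,0)
Op 5: place BR@(3,4)
Op 6: place BN@(4,0)
Op 7: place BQ@(0,2)
Op 8: place BN@(0,4)
Op 9: place WR@(1,1)
Per-piece attacks for W:
  WK@(0,0): attacks (0,1) (1,0) (1,1)
  WR@(1,1): attacks (1,2) (1,3) (1,4) (1,0) (2,1) (0,1) [ray(1,0) blocked at (2,1)]
  WQ@(3,0): attacks (3,1) (3,2) (3,3) (3,4) (4,0) (2,0) (1,0) (0,0) (4,1) (2,1) [ray(0,1) blocked at (3,4); ray(1,0) blocked at (4,0); ray(-1,0) blocked at (0,0); ray(1,1) blocked at (4,1); ray(-1,1) blocked at (2,1)]
W attacks (3,0): no

Answer: no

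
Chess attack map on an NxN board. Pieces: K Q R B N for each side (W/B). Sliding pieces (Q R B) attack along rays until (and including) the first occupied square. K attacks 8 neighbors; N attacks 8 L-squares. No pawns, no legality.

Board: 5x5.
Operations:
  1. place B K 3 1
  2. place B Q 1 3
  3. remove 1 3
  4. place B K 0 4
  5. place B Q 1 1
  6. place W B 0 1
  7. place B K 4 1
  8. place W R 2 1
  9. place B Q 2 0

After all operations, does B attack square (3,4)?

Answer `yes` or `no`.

Answer: no

Derivation:
Op 1: place BK@(3,1)
Op 2: place BQ@(1,3)
Op 3: remove (1,3)
Op 4: place BK@(0,4)
Op 5: place BQ@(1,1)
Op 6: place WB@(0,1)
Op 7: place BK@(4,1)
Op 8: place WR@(2,1)
Op 9: place BQ@(2,0)
Per-piece attacks for B:
  BK@(0,4): attacks (0,3) (1,4) (1,3)
  BQ@(1,1): attacks (1,2) (1,3) (1,4) (1,0) (2,1) (0,1) (2,2) (3,3) (4,4) (2,0) (0,2) (0,0) [ray(1,0) blocked at (2,1); ray(-1,0) blocked at (0,1); ray(1,-1) blocked at (2,0)]
  BQ@(2,0): attacks (2,1) (3,0) (4,0) (1,0) (0,0) (3,1) (1,1) [ray(0,1) blocked at (2,1); ray(1,1) blocked at (3,1); ray(-1,1) blocked at (1,1)]
  BK@(3,1): attacks (3,2) (3,0) (4,1) (2,1) (4,2) (4,0) (2,2) (2,0)
  BK@(4,1): attacks (4,2) (4,0) (3,1) (3,2) (3,0)
B attacks (3,4): no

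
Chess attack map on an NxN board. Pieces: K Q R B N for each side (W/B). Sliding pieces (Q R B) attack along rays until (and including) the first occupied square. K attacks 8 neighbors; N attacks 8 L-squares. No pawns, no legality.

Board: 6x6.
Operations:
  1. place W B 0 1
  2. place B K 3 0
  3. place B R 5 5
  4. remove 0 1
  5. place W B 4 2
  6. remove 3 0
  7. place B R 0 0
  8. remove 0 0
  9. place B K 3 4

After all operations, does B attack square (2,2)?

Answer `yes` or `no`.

Op 1: place WB@(0,1)
Op 2: place BK@(3,0)
Op 3: place BR@(5,5)
Op 4: remove (0,1)
Op 5: place WB@(4,2)
Op 6: remove (3,0)
Op 7: place BR@(0,0)
Op 8: remove (0,0)
Op 9: place BK@(3,4)
Per-piece attacks for B:
  BK@(3,4): attacks (3,5) (3,3) (4,4) (2,4) (4,5) (4,3) (2,5) (2,3)
  BR@(5,5): attacks (5,4) (5,3) (5,2) (5,1) (5,0) (4,5) (3,5) (2,5) (1,5) (0,5)
B attacks (2,2): no

Answer: no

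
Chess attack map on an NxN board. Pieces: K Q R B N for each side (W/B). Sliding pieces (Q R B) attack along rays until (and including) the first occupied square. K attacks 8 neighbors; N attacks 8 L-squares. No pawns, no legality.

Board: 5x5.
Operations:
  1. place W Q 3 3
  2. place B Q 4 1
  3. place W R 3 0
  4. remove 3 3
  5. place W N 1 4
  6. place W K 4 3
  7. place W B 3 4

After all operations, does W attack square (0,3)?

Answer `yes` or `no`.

Answer: no

Derivation:
Op 1: place WQ@(3,3)
Op 2: place BQ@(4,1)
Op 3: place WR@(3,0)
Op 4: remove (3,3)
Op 5: place WN@(1,4)
Op 6: place WK@(4,3)
Op 7: place WB@(3,4)
Per-piece attacks for W:
  WN@(1,4): attacks (2,2) (3,3) (0,2)
  WR@(3,0): attacks (3,1) (3,2) (3,3) (3,4) (4,0) (2,0) (1,0) (0,0) [ray(0,1) blocked at (3,4)]
  WB@(3,4): attacks (4,3) (2,3) (1,2) (0,1) [ray(1,-1) blocked at (4,3)]
  WK@(4,3): attacks (4,4) (4,2) (3,3) (3,4) (3,2)
W attacks (0,3): no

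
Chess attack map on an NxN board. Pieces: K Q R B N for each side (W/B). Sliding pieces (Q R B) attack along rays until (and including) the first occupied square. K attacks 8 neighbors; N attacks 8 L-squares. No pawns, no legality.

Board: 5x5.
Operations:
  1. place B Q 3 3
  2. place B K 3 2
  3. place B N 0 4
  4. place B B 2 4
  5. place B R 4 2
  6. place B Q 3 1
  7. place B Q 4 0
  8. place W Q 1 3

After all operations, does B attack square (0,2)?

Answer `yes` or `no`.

Op 1: place BQ@(3,3)
Op 2: place BK@(3,2)
Op 3: place BN@(0,4)
Op 4: place BB@(2,4)
Op 5: place BR@(4,2)
Op 6: place BQ@(3,1)
Op 7: place BQ@(4,0)
Op 8: place WQ@(1,3)
Per-piece attacks for B:
  BN@(0,4): attacks (1,2) (2,3)
  BB@(2,4): attacks (3,3) (1,3) [ray(1,-1) blocked at (3,3); ray(-1,-1) blocked at (1,3)]
  BQ@(3,1): attacks (3,2) (3,0) (4,1) (2,1) (1,1) (0,1) (4,2) (4,0) (2,2) (1,3) (2,0) [ray(0,1) blocked at (3,2); ray(1,1) blocked at (4,2); ray(1,-1) blocked at (4,0); ray(-1,1) blocked at (1,3)]
  BK@(3,2): attacks (3,3) (3,1) (4,2) (2,2) (4,3) (4,1) (2,3) (2,1)
  BQ@(3,3): attacks (3,4) (3,2) (4,3) (2,3) (1,3) (4,4) (4,2) (2,4) (2,2) (1,1) (0,0) [ray(0,-1) blocked at (3,2); ray(-1,0) blocked at (1,3); ray(1,-1) blocked at (4,2); ray(-1,1) blocked at (2,4)]
  BQ@(4,0): attacks (4,1) (4,2) (3,0) (2,0) (1,0) (0,0) (3,1) [ray(0,1) blocked at (4,2); ray(-1,1) blocked at (3,1)]
  BR@(4,2): attacks (4,3) (4,4) (4,1) (4,0) (3,2) [ray(0,-1) blocked at (4,0); ray(-1,0) blocked at (3,2)]
B attacks (0,2): no

Answer: no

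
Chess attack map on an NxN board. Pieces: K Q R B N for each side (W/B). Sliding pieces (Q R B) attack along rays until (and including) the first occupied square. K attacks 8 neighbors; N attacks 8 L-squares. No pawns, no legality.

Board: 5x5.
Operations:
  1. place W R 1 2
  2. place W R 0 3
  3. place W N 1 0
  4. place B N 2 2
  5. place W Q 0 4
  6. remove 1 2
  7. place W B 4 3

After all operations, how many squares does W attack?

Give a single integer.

Op 1: place WR@(1,2)
Op 2: place WR@(0,3)
Op 3: place WN@(1,0)
Op 4: place BN@(2,2)
Op 5: place WQ@(0,4)
Op 6: remove (1,2)
Op 7: place WB@(4,3)
Per-piece attacks for W:
  WR@(0,3): attacks (0,4) (0,2) (0,1) (0,0) (1,3) (2,3) (3,3) (4,3) [ray(0,1) blocked at (0,4); ray(1,0) blocked at (4,3)]
  WQ@(0,4): attacks (0,3) (1,4) (2,4) (3,4) (4,4) (1,3) (2,2) [ray(0,-1) blocked at (0,3); ray(1,-1) blocked at (2,2)]
  WN@(1,0): attacks (2,2) (3,1) (0,2)
  WB@(4,3): attacks (3,4) (3,2) (2,1) (1,0) [ray(-1,-1) blocked at (1,0)]
Union (18 distinct): (0,0) (0,1) (0,2) (0,3) (0,4) (1,0) (1,3) (1,4) (2,1) (2,2) (2,3) (2,4) (3,1) (3,2) (3,3) (3,4) (4,3) (4,4)

Answer: 18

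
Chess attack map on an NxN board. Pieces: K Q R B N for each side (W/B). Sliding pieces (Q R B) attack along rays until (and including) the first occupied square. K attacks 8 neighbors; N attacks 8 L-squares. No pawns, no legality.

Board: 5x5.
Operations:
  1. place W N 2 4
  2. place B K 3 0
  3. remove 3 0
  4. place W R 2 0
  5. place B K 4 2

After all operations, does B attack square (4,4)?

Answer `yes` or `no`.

Op 1: place WN@(2,4)
Op 2: place BK@(3,0)
Op 3: remove (3,0)
Op 4: place WR@(2,0)
Op 5: place BK@(4,2)
Per-piece attacks for B:
  BK@(4,2): attacks (4,3) (4,1) (3,2) (3,3) (3,1)
B attacks (4,4): no

Answer: no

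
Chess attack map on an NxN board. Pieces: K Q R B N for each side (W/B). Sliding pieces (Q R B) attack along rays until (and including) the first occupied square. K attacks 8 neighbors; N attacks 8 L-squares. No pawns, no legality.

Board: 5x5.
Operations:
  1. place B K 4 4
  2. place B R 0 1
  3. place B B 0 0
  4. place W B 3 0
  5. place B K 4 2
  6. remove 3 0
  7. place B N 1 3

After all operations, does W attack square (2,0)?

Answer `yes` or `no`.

Answer: no

Derivation:
Op 1: place BK@(4,4)
Op 2: place BR@(0,1)
Op 3: place BB@(0,0)
Op 4: place WB@(3,0)
Op 5: place BK@(4,2)
Op 6: remove (3,0)
Op 7: place BN@(1,3)
Per-piece attacks for W:
W attacks (2,0): no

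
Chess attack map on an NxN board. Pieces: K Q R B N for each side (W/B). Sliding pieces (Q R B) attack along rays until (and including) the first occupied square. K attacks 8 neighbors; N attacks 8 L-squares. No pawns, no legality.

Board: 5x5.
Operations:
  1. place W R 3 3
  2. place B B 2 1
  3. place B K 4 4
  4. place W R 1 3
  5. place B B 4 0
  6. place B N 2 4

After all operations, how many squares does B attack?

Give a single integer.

Op 1: place WR@(3,3)
Op 2: place BB@(2,1)
Op 3: place BK@(4,4)
Op 4: place WR@(1,3)
Op 5: place BB@(4,0)
Op 6: place BN@(2,4)
Per-piece attacks for B:
  BB@(2,1): attacks (3,2) (4,3) (3,0) (1,2) (0,3) (1,0)
  BN@(2,4): attacks (3,2) (4,3) (1,2) (0,3)
  BB@(4,0): attacks (3,1) (2,2) (1,3) [ray(-1,1) blocked at (1,3)]
  BK@(4,4): attacks (4,3) (3,4) (3,3)
Union (11 distinct): (0,3) (1,0) (1,2) (1,3) (2,2) (3,0) (3,1) (3,2) (3,3) (3,4) (4,3)

Answer: 11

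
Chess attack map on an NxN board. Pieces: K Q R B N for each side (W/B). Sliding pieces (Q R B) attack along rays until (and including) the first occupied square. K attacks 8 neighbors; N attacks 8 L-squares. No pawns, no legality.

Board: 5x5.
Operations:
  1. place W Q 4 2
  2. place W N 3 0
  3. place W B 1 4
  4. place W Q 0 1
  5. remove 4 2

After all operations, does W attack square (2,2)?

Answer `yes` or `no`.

Op 1: place WQ@(4,2)
Op 2: place WN@(3,0)
Op 3: place WB@(1,4)
Op 4: place WQ@(0,1)
Op 5: remove (4,2)
Per-piece attacks for W:
  WQ@(0,1): attacks (0,2) (0,3) (0,4) (0,0) (1,1) (2,1) (3,1) (4,1) (1,2) (2,3) (3,4) (1,0)
  WB@(1,4): attacks (2,3) (3,2) (4,1) (0,3)
  WN@(3,0): attacks (4,2) (2,2) (1,1)
W attacks (2,2): yes

Answer: yes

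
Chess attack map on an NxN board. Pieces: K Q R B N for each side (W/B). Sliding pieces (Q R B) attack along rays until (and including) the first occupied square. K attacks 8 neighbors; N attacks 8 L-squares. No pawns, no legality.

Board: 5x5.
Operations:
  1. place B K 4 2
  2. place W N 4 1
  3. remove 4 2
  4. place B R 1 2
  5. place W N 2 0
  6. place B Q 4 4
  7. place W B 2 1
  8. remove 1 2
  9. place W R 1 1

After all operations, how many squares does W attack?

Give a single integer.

Answer: 14

Derivation:
Op 1: place BK@(4,2)
Op 2: place WN@(4,1)
Op 3: remove (4,2)
Op 4: place BR@(1,2)
Op 5: place WN@(2,0)
Op 6: place BQ@(4,4)
Op 7: place WB@(2,1)
Op 8: remove (1,2)
Op 9: place WR@(1,1)
Per-piece attacks for W:
  WR@(1,1): attacks (1,2) (1,3) (1,4) (1,0) (2,1) (0,1) [ray(1,0) blocked at (2,1)]
  WN@(2,0): attacks (3,2) (4,1) (1,2) (0,1)
  WB@(2,1): attacks (3,2) (4,3) (3,0) (1,2) (0,3) (1,0)
  WN@(4,1): attacks (3,3) (2,2) (2,0)
Union (14 distinct): (0,1) (0,3) (1,0) (1,2) (1,3) (1,4) (2,0) (2,1) (2,2) (3,0) (3,2) (3,3) (4,1) (4,3)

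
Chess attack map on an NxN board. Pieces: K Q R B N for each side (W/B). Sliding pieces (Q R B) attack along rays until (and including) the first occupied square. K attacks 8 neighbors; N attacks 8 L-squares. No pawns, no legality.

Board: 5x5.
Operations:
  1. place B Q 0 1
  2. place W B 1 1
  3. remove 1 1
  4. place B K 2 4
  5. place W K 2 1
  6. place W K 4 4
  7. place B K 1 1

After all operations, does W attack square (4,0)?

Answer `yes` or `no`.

Op 1: place BQ@(0,1)
Op 2: place WB@(1,1)
Op 3: remove (1,1)
Op 4: place BK@(2,4)
Op 5: place WK@(2,1)
Op 6: place WK@(4,4)
Op 7: place BK@(1,1)
Per-piece attacks for W:
  WK@(2,1): attacks (2,2) (2,0) (3,1) (1,1) (3,2) (3,0) (1,2) (1,0)
  WK@(4,4): attacks (4,3) (3,4) (3,3)
W attacks (4,0): no

Answer: no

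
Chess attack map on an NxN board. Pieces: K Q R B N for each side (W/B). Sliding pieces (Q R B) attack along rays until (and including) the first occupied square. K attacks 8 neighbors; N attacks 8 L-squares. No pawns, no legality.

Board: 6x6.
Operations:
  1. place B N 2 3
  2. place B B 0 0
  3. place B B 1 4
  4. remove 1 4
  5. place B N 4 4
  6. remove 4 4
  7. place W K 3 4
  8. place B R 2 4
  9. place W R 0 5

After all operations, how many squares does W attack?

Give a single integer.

Op 1: place BN@(2,3)
Op 2: place BB@(0,0)
Op 3: place BB@(1,4)
Op 4: remove (1,4)
Op 5: place BN@(4,4)
Op 6: remove (4,4)
Op 7: place WK@(3,4)
Op 8: place BR@(2,4)
Op 9: place WR@(0,5)
Per-piece attacks for W:
  WR@(0,5): attacks (0,4) (0,3) (0,2) (0,1) (0,0) (1,5) (2,5) (3,5) (4,5) (5,5) [ray(0,-1) blocked at (0,0)]
  WK@(3,4): attacks (3,5) (3,3) (4,4) (2,4) (4,5) (4,3) (2,5) (2,3)
Union (15 distinct): (0,0) (0,1) (0,2) (0,3) (0,4) (1,5) (2,3) (2,4) (2,5) (3,3) (3,5) (4,3) (4,4) (4,5) (5,5)

Answer: 15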